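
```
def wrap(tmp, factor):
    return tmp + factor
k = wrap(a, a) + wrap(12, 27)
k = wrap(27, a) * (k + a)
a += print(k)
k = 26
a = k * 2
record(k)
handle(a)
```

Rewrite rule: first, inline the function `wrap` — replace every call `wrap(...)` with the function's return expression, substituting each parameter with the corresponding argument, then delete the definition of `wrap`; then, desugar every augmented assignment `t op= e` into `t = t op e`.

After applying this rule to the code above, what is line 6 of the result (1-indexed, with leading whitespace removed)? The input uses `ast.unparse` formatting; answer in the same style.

record(k)

Transformed code:
k = a + a + (12 + 27)
k = (27 + a) * (k + a)
a = a + print(k)
k = 26
a = k * 2
record(k)
handle(a)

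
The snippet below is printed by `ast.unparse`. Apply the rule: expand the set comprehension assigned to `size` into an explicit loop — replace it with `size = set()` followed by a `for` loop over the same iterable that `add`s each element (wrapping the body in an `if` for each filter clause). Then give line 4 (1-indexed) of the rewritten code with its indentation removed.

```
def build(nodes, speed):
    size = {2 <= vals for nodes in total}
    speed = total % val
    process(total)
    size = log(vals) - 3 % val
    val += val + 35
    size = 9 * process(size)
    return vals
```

size.add(2 <= vals)

Transformed code:
def build(nodes, speed):
    size = set()
    for nodes in total:
        size.add(2 <= vals)
    speed = total % val
    process(total)
    size = log(vals) - 3 % val
    val += val + 35
    size = 9 * process(size)
    return vals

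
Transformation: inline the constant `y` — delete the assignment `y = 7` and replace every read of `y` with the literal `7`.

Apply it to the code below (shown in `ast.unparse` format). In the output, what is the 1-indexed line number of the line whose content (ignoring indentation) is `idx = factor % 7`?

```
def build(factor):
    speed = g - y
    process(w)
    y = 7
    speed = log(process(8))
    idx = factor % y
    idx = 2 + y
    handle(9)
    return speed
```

Transformed code:
def build(factor):
    speed = g - 7
    process(w)
    speed = log(process(8))
    idx = factor % 7
    idx = 2 + 7
    handle(9)
    return speed

5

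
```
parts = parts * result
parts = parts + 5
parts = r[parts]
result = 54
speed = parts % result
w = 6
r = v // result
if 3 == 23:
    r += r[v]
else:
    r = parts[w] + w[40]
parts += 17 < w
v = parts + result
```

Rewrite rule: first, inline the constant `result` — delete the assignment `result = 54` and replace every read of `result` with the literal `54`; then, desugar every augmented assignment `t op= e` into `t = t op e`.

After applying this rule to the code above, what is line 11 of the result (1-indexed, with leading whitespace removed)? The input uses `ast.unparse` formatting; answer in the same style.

parts = parts + (17 < w)

Transformed code:
parts = parts * 54
parts = parts + 5
parts = r[parts]
speed = parts % 54
w = 6
r = v // 54
if 3 == 23:
    r = r + r[v]
else:
    r = parts[w] + w[40]
parts = parts + (17 < w)
v = parts + 54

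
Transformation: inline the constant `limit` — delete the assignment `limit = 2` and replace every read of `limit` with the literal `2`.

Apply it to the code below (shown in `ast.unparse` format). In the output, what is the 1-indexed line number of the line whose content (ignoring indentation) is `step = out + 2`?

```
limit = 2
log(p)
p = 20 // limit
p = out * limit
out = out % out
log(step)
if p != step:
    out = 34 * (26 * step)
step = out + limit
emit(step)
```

8

Transformed code:
log(p)
p = 20 // 2
p = out * 2
out = out % out
log(step)
if p != step:
    out = 34 * (26 * step)
step = out + 2
emit(step)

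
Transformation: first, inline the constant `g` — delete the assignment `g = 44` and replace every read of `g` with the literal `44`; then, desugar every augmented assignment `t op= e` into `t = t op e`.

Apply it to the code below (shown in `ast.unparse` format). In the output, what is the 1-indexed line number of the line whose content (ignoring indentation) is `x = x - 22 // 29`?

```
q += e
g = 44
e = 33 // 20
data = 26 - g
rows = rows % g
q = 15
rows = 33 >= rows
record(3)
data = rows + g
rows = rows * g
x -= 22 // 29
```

10

Transformed code:
q = q + e
e = 33 // 20
data = 26 - 44
rows = rows % 44
q = 15
rows = 33 >= rows
record(3)
data = rows + 44
rows = rows * 44
x = x - 22 // 29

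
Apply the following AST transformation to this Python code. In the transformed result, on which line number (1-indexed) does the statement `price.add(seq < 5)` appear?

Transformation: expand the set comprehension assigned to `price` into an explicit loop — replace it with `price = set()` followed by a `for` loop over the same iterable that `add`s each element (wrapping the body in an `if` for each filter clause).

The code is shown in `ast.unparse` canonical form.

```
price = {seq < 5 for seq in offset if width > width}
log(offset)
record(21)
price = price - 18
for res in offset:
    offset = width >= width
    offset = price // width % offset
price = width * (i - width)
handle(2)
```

4

Transformed code:
price = set()
for seq in offset:
    if width > width:
        price.add(seq < 5)
log(offset)
record(21)
price = price - 18
for res in offset:
    offset = width >= width
    offset = price // width % offset
price = width * (i - width)
handle(2)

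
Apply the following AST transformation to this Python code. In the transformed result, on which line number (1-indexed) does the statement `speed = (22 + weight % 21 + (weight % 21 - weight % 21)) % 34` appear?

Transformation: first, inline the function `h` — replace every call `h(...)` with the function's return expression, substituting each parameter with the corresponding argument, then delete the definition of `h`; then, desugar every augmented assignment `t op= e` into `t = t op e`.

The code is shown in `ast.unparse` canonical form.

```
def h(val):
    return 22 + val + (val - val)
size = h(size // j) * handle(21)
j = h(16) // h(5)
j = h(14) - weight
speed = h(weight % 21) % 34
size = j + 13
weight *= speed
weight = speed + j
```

4

Transformed code:
size = (22 + size // j + (size // j - size // j)) * handle(21)
j = (22 + 16 + (16 - 16)) // (22 + 5 + (5 - 5))
j = 22 + 14 + (14 - 14) - weight
speed = (22 + weight % 21 + (weight % 21 - weight % 21)) % 34
size = j + 13
weight = weight * speed
weight = speed + j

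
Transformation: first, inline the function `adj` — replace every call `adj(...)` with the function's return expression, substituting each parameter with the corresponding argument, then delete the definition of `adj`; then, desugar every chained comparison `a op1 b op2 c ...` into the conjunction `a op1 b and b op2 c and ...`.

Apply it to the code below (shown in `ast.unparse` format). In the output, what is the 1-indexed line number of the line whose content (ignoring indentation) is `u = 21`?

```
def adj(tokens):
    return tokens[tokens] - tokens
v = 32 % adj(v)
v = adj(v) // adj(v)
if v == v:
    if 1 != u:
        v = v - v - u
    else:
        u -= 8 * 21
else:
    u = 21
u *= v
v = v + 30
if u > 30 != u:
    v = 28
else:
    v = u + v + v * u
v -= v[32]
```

Transformed code:
v = 32 % (v[v] - v)
v = (v[v] - v) // (v[v] - v)
if v == v:
    if 1 != u:
        v = v - v - u
    else:
        u -= 8 * 21
else:
    u = 21
u *= v
v = v + 30
if u > 30 and 30 != u:
    v = 28
else:
    v = u + v + v * u
v -= v[32]

9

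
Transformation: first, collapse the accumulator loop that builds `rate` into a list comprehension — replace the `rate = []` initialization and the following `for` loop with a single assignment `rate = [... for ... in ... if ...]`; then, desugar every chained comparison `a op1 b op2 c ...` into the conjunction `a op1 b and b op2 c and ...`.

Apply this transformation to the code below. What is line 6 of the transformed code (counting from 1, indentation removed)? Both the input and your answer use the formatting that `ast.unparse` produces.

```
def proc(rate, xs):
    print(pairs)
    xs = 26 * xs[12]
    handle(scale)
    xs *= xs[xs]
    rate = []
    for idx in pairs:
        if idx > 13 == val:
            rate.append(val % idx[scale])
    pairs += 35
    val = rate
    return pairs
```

rate = [val % idx[scale] for idx in pairs if idx > 13 and 13 == val]

Transformed code:
def proc(rate, xs):
    print(pairs)
    xs = 26 * xs[12]
    handle(scale)
    xs *= xs[xs]
    rate = [val % idx[scale] for idx in pairs if idx > 13 and 13 == val]
    pairs += 35
    val = rate
    return pairs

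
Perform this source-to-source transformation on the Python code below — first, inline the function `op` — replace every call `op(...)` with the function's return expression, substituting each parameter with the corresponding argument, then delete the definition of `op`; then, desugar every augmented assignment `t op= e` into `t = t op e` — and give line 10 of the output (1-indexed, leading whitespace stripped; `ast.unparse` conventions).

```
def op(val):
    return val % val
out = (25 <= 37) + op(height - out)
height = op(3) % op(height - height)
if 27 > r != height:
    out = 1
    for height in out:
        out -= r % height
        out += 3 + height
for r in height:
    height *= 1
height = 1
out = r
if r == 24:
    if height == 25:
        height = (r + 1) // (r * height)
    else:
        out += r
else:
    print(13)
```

Transformed code:
out = (25 <= 37) + (height - out) % (height - out)
height = 3 % 3 % ((height - height) % (height - height))
if 27 > r != height:
    out = 1
    for height in out:
        out = out - r % height
        out = out + (3 + height)
for r in height:
    height = height * 1
height = 1
out = r
if r == 24:
    if height == 25:
        height = (r + 1) // (r * height)
    else:
        out = out + r
else:
    print(13)

height = 1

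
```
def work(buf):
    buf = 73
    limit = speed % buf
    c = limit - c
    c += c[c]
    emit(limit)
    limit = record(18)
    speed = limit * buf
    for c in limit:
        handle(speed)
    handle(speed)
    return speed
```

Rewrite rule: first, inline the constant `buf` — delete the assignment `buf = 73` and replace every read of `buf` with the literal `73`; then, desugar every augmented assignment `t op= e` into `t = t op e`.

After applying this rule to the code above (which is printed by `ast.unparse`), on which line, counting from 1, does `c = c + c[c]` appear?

Transformed code:
def work(buf):
    limit = speed % 73
    c = limit - c
    c = c + c[c]
    emit(limit)
    limit = record(18)
    speed = limit * 73
    for c in limit:
        handle(speed)
    handle(speed)
    return speed

4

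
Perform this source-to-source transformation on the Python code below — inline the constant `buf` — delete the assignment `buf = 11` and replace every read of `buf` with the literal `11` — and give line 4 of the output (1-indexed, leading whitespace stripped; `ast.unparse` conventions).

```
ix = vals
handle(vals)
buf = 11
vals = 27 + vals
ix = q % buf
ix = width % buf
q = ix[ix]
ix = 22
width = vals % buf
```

ix = q % 11

Transformed code:
ix = vals
handle(vals)
vals = 27 + vals
ix = q % 11
ix = width % 11
q = ix[ix]
ix = 22
width = vals % 11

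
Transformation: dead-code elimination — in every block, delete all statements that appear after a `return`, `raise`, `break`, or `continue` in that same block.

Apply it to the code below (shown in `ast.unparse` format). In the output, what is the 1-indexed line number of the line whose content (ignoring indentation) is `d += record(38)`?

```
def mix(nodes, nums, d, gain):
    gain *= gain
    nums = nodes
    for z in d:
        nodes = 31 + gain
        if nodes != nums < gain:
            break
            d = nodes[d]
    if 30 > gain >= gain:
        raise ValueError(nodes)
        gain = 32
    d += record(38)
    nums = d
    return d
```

Transformed code:
def mix(nodes, nums, d, gain):
    gain *= gain
    nums = nodes
    for z in d:
        nodes = 31 + gain
        if nodes != nums < gain:
            break
    if 30 > gain >= gain:
        raise ValueError(nodes)
    d += record(38)
    nums = d
    return d

10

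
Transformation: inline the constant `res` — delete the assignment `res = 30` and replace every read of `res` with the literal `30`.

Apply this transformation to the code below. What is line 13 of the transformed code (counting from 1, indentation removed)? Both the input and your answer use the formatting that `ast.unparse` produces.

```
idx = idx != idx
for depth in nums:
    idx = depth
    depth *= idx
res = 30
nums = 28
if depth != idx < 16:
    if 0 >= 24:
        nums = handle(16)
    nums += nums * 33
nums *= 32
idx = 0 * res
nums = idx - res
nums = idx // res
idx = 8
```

nums = idx // 30

Transformed code:
idx = idx != idx
for depth in nums:
    idx = depth
    depth *= idx
nums = 28
if depth != idx < 16:
    if 0 >= 24:
        nums = handle(16)
    nums += nums * 33
nums *= 32
idx = 0 * 30
nums = idx - 30
nums = idx // 30
idx = 8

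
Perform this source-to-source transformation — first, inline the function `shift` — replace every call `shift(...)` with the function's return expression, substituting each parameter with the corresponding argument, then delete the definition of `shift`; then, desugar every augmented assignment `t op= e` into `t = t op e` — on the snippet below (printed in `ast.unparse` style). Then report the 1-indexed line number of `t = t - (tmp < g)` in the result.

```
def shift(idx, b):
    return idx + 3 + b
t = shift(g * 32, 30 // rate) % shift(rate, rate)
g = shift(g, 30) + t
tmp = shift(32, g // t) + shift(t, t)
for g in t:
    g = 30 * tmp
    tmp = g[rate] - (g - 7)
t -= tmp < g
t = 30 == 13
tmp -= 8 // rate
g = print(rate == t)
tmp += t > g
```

7

Transformed code:
t = (g * 32 + 3 + 30 // rate) % (rate + 3 + rate)
g = g + 3 + 30 + t
tmp = 32 + 3 + g // t + (t + 3 + t)
for g in t:
    g = 30 * tmp
    tmp = g[rate] - (g - 7)
t = t - (tmp < g)
t = 30 == 13
tmp = tmp - 8 // rate
g = print(rate == t)
tmp = tmp + (t > g)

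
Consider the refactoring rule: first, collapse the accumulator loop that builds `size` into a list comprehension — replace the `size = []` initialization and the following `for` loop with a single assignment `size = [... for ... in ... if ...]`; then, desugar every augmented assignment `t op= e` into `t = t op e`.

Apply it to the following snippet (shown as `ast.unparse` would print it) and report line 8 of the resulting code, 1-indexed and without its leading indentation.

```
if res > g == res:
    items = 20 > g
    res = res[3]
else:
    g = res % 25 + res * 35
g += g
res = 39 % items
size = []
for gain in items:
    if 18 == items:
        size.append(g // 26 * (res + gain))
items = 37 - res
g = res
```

Transformed code:
if res > g == res:
    items = 20 > g
    res = res[3]
else:
    g = res % 25 + res * 35
g = g + g
res = 39 % items
size = [g // 26 * (res + gain) for gain in items if 18 == items]
items = 37 - res
g = res

size = [g // 26 * (res + gain) for gain in items if 18 == items]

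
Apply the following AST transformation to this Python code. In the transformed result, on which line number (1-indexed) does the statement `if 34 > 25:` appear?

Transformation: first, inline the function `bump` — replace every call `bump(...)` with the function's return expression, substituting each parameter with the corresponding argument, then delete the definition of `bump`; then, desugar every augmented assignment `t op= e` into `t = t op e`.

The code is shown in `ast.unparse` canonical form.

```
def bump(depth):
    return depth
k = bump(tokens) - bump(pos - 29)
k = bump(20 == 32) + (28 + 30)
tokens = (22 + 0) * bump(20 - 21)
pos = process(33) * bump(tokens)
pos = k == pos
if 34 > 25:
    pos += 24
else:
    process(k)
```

Transformed code:
k = tokens - (pos - 29)
k = (20 == 32) + (28 + 30)
tokens = (22 + 0) * (20 - 21)
pos = process(33) * tokens
pos = k == pos
if 34 > 25:
    pos = pos + 24
else:
    process(k)

6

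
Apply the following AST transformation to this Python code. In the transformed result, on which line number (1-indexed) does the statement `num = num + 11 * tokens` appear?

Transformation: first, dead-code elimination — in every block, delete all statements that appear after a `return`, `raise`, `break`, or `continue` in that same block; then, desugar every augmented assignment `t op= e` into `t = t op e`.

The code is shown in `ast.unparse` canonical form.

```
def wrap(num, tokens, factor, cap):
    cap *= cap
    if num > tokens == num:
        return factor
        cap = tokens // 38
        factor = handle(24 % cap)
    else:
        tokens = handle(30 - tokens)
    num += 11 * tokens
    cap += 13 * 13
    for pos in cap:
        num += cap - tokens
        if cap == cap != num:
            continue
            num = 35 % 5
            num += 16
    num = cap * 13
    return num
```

7

Transformed code:
def wrap(num, tokens, factor, cap):
    cap = cap * cap
    if num > tokens == num:
        return factor
    else:
        tokens = handle(30 - tokens)
    num = num + 11 * tokens
    cap = cap + 13 * 13
    for pos in cap:
        num = num + (cap - tokens)
        if cap == cap != num:
            continue
    num = cap * 13
    return num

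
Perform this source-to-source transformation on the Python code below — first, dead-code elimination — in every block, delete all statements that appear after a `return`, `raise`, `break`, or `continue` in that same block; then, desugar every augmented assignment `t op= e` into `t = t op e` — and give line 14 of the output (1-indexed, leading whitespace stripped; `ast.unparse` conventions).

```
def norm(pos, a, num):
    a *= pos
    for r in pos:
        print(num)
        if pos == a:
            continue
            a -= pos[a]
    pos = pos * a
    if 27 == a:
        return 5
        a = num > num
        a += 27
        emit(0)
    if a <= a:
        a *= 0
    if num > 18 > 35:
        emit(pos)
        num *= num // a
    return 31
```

num = num * (num // a)

Transformed code:
def norm(pos, a, num):
    a = a * pos
    for r in pos:
        print(num)
        if pos == a:
            continue
    pos = pos * a
    if 27 == a:
        return 5
    if a <= a:
        a = a * 0
    if num > 18 > 35:
        emit(pos)
        num = num * (num // a)
    return 31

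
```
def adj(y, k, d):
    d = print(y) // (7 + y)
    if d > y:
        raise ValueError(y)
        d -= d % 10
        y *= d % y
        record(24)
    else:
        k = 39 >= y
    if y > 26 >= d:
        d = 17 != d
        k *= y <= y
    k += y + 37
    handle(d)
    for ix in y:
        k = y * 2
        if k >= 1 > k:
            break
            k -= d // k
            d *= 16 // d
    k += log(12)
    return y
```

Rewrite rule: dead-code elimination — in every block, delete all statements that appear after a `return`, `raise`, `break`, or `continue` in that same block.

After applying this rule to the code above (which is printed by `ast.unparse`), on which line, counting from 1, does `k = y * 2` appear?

Transformed code:
def adj(y, k, d):
    d = print(y) // (7 + y)
    if d > y:
        raise ValueError(y)
    else:
        k = 39 >= y
    if y > 26 >= d:
        d = 17 != d
        k *= y <= y
    k += y + 37
    handle(d)
    for ix in y:
        k = y * 2
        if k >= 1 > k:
            break
    k += log(12)
    return y

13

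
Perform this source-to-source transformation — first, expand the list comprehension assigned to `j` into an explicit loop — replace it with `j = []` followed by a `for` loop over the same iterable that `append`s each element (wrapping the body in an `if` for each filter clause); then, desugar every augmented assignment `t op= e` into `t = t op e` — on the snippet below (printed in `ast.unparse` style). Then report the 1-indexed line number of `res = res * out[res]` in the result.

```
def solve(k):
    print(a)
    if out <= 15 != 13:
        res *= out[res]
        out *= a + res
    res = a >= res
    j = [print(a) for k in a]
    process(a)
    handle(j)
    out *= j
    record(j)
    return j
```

4

Transformed code:
def solve(k):
    print(a)
    if out <= 15 != 13:
        res = res * out[res]
        out = out * (a + res)
    res = a >= res
    j = []
    for k in a:
        j.append(print(a))
    process(a)
    handle(j)
    out = out * j
    record(j)
    return j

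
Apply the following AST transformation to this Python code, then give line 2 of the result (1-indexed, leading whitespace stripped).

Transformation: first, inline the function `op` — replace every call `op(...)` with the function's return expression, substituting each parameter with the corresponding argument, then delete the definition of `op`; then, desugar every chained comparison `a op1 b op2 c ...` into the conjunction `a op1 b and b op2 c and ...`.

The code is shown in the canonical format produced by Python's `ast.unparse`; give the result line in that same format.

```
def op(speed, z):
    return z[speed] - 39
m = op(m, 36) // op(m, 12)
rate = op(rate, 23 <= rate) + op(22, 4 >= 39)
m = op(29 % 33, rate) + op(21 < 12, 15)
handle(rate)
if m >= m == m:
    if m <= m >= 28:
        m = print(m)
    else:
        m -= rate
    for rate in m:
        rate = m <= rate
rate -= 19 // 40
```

Transformed code:
m = (36[m] - 39) // (12[m] - 39)
rate = (23 <= rate)[rate] - 39 + ((4 >= 39)[22] - 39)
m = rate[29 % 33] - 39 + (15[21 < 12] - 39)
handle(rate)
if m >= m and m == m:
    if m <= m and m >= 28:
        m = print(m)
    else:
        m -= rate
    for rate in m:
        rate = m <= rate
rate -= 19 // 40

rate = (23 <= rate)[rate] - 39 + ((4 >= 39)[22] - 39)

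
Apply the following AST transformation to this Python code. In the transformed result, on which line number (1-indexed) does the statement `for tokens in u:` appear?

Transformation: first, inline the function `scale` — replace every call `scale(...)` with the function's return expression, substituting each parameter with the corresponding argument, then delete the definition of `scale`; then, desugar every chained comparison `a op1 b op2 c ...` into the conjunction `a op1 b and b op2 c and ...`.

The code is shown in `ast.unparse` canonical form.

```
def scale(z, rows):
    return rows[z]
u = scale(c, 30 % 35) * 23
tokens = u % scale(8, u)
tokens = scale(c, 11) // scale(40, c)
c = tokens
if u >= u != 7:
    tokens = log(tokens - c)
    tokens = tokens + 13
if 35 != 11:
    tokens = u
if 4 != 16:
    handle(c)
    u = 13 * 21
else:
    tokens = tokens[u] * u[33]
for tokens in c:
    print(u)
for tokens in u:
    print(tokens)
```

17

Transformed code:
u = (30 % 35)[c] * 23
tokens = u % u[8]
tokens = 11[c] // c[40]
c = tokens
if u >= u and u != 7:
    tokens = log(tokens - c)
    tokens = tokens + 13
if 35 != 11:
    tokens = u
if 4 != 16:
    handle(c)
    u = 13 * 21
else:
    tokens = tokens[u] * u[33]
for tokens in c:
    print(u)
for tokens in u:
    print(tokens)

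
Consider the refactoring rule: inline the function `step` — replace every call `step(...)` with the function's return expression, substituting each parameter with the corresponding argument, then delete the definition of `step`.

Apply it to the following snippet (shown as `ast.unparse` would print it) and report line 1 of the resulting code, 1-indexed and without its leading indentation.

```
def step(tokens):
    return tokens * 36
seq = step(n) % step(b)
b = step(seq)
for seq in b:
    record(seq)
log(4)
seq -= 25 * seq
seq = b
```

Transformed code:
seq = n * 36 % (b * 36)
b = seq * 36
for seq in b:
    record(seq)
log(4)
seq -= 25 * seq
seq = b

seq = n * 36 % (b * 36)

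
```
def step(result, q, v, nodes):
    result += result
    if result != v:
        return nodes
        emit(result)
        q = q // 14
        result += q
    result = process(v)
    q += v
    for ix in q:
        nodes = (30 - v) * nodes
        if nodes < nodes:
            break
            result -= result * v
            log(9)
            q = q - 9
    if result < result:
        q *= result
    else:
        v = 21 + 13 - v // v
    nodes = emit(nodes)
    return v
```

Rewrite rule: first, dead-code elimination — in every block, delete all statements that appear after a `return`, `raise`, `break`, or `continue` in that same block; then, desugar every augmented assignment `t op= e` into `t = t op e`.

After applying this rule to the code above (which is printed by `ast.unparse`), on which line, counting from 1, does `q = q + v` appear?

Transformed code:
def step(result, q, v, nodes):
    result = result + result
    if result != v:
        return nodes
    result = process(v)
    q = q + v
    for ix in q:
        nodes = (30 - v) * nodes
        if nodes < nodes:
            break
    if result < result:
        q = q * result
    else:
        v = 21 + 13 - v // v
    nodes = emit(nodes)
    return v

6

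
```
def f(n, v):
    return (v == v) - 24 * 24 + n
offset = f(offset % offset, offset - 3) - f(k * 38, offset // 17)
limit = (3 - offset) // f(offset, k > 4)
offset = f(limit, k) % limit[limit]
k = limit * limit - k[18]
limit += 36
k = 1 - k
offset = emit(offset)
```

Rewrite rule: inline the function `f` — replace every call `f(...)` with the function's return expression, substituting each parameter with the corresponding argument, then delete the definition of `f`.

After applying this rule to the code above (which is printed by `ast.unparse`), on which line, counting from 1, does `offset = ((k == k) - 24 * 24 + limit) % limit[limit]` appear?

Transformed code:
offset = (offset - 3 == offset - 3) - 24 * 24 + offset % offset - ((offset // 17 == offset // 17) - 24 * 24 + k * 38)
limit = (3 - offset) // (((k > 4) == (k > 4)) - 24 * 24 + offset)
offset = ((k == k) - 24 * 24 + limit) % limit[limit]
k = limit * limit - k[18]
limit += 36
k = 1 - k
offset = emit(offset)

3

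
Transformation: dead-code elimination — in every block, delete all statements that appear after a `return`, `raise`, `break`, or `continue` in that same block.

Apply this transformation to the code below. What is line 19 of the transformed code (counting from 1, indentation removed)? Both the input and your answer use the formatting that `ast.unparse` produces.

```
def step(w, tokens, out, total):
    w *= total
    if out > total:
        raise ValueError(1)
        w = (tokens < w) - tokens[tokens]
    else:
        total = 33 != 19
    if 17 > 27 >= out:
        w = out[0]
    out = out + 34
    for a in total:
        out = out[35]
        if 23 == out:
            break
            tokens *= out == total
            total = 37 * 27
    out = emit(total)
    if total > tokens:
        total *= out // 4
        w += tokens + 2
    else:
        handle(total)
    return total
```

handle(total)

Transformed code:
def step(w, tokens, out, total):
    w *= total
    if out > total:
        raise ValueError(1)
    else:
        total = 33 != 19
    if 17 > 27 >= out:
        w = out[0]
    out = out + 34
    for a in total:
        out = out[35]
        if 23 == out:
            break
    out = emit(total)
    if total > tokens:
        total *= out // 4
        w += tokens + 2
    else:
        handle(total)
    return total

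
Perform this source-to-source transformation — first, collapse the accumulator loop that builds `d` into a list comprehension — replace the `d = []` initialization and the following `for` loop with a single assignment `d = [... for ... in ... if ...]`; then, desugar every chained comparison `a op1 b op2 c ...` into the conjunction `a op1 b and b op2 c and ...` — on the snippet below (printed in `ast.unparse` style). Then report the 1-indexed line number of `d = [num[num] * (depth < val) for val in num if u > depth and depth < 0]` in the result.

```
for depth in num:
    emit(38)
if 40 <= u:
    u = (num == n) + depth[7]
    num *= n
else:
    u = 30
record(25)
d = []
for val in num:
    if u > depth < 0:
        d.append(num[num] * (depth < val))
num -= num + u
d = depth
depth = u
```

Transformed code:
for depth in num:
    emit(38)
if 40 <= u:
    u = (num == n) + depth[7]
    num *= n
else:
    u = 30
record(25)
d = [num[num] * (depth < val) for val in num if u > depth and depth < 0]
num -= num + u
d = depth
depth = u

9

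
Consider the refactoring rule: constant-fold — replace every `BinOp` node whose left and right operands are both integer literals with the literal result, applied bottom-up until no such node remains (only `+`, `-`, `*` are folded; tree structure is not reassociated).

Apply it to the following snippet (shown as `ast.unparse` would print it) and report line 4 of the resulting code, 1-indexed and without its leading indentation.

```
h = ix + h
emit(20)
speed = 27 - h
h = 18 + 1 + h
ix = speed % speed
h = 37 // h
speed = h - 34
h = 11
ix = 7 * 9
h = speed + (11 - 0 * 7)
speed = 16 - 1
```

h = 19 + h

Transformed code:
h = ix + h
emit(20)
speed = 27 - h
h = 19 + h
ix = speed % speed
h = 37 // h
speed = h - 34
h = 11
ix = 63
h = speed + 11
speed = 15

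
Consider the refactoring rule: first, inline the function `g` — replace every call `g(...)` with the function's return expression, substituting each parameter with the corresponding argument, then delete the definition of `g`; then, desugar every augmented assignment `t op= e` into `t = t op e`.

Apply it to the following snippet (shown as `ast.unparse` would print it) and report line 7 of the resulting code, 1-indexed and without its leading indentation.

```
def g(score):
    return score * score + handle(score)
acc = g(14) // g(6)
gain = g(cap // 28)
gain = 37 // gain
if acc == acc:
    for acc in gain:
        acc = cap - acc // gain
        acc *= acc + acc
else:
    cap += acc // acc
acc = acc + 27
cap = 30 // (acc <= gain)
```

Transformed code:
acc = (14 * 14 + handle(14)) // (6 * 6 + handle(6))
gain = cap // 28 * (cap // 28) + handle(cap // 28)
gain = 37 // gain
if acc == acc:
    for acc in gain:
        acc = cap - acc // gain
        acc = acc * (acc + acc)
else:
    cap = cap + acc // acc
acc = acc + 27
cap = 30 // (acc <= gain)

acc = acc * (acc + acc)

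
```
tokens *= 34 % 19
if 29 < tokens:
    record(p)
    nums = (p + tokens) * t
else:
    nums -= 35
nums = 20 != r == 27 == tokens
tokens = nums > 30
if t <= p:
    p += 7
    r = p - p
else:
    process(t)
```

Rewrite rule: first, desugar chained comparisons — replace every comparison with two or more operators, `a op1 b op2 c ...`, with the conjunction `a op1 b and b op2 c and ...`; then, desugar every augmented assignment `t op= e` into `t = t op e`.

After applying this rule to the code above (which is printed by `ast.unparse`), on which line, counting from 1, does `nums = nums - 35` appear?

Transformed code:
tokens = tokens * (34 % 19)
if 29 < tokens:
    record(p)
    nums = (p + tokens) * t
else:
    nums = nums - 35
nums = 20 != r and r == 27 and (27 == tokens)
tokens = nums > 30
if t <= p:
    p = p + 7
    r = p - p
else:
    process(t)

6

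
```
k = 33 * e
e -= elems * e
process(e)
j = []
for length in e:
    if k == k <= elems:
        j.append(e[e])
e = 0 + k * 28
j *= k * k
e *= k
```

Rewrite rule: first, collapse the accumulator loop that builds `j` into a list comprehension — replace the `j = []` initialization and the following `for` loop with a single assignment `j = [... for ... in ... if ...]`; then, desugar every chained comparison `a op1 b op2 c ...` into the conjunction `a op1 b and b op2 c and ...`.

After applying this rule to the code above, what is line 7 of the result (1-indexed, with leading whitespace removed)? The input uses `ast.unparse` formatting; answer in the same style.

e *= k

Transformed code:
k = 33 * e
e -= elems * e
process(e)
j = [e[e] for length in e if k == k and k <= elems]
e = 0 + k * 28
j *= k * k
e *= k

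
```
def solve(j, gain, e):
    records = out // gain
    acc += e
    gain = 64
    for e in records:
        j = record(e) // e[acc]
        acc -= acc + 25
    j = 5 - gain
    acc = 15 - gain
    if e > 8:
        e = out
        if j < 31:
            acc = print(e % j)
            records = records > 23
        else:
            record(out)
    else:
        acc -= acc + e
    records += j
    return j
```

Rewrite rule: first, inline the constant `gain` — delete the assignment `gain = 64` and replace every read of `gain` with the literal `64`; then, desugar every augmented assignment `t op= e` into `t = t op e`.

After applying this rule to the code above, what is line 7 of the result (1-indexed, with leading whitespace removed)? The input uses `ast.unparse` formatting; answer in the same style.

j = 5 - 64

Transformed code:
def solve(j, gain, e):
    records = out // 64
    acc = acc + e
    for e in records:
        j = record(e) // e[acc]
        acc = acc - (acc + 25)
    j = 5 - 64
    acc = 15 - 64
    if e > 8:
        e = out
        if j < 31:
            acc = print(e % j)
            records = records > 23
        else:
            record(out)
    else:
        acc = acc - (acc + e)
    records = records + j
    return j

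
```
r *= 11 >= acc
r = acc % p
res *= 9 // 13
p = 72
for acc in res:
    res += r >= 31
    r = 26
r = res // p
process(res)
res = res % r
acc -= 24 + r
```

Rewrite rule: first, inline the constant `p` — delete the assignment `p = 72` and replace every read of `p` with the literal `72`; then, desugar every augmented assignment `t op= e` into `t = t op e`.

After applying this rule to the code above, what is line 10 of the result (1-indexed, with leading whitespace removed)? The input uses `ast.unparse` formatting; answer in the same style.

Transformed code:
r = r * (11 >= acc)
r = acc % 72
res = res * (9 // 13)
for acc in res:
    res = res + (r >= 31)
    r = 26
r = res // 72
process(res)
res = res % r
acc = acc - (24 + r)

acc = acc - (24 + r)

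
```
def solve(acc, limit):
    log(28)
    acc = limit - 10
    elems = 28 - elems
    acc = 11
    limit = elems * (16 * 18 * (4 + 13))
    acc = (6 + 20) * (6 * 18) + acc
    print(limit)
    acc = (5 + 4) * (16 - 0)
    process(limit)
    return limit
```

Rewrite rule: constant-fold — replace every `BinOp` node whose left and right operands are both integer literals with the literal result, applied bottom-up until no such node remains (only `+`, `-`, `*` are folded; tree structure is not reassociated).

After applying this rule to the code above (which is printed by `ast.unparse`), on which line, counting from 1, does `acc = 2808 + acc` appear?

7

Transformed code:
def solve(acc, limit):
    log(28)
    acc = limit - 10
    elems = 28 - elems
    acc = 11
    limit = elems * 4896
    acc = 2808 + acc
    print(limit)
    acc = 144
    process(limit)
    return limit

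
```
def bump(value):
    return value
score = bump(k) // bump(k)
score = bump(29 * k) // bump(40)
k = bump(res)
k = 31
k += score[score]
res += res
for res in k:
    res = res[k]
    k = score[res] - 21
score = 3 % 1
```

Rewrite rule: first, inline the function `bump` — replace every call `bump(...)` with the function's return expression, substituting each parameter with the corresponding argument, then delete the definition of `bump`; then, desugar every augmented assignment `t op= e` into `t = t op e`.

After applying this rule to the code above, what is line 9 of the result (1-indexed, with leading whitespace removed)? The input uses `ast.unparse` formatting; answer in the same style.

k = score[res] - 21

Transformed code:
score = k // k
score = 29 * k // 40
k = res
k = 31
k = k + score[score]
res = res + res
for res in k:
    res = res[k]
    k = score[res] - 21
score = 3 % 1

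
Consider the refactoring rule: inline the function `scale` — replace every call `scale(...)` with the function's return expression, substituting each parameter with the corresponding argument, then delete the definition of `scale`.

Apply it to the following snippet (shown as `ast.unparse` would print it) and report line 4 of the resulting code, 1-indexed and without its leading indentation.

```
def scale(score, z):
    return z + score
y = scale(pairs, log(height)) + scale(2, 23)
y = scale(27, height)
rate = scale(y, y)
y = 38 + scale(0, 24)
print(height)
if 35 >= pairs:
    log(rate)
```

Transformed code:
y = log(height) + pairs + (23 + 2)
y = height + 27
rate = y + y
y = 38 + (24 + 0)
print(height)
if 35 >= pairs:
    log(rate)

y = 38 + (24 + 0)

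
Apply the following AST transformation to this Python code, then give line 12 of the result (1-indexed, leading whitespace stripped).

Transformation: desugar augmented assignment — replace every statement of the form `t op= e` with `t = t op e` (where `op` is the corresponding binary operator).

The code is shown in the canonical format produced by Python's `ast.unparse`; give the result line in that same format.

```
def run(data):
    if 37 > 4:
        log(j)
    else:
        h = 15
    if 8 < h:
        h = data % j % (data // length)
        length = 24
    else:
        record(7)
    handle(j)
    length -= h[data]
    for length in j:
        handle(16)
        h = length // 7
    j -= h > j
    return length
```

length = length - h[data]

Transformed code:
def run(data):
    if 37 > 4:
        log(j)
    else:
        h = 15
    if 8 < h:
        h = data % j % (data // length)
        length = 24
    else:
        record(7)
    handle(j)
    length = length - h[data]
    for length in j:
        handle(16)
        h = length // 7
    j = j - (h > j)
    return length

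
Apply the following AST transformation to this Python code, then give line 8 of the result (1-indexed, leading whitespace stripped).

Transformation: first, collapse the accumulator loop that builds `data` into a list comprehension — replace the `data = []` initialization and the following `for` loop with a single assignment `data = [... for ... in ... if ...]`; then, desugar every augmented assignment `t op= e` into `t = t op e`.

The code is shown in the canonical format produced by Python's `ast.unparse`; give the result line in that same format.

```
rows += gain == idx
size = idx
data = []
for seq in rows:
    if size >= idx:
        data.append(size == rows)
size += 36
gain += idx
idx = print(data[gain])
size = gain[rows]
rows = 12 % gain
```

Transformed code:
rows = rows + (gain == idx)
size = idx
data = [size == rows for seq in rows if size >= idx]
size = size + 36
gain = gain + idx
idx = print(data[gain])
size = gain[rows]
rows = 12 % gain

rows = 12 % gain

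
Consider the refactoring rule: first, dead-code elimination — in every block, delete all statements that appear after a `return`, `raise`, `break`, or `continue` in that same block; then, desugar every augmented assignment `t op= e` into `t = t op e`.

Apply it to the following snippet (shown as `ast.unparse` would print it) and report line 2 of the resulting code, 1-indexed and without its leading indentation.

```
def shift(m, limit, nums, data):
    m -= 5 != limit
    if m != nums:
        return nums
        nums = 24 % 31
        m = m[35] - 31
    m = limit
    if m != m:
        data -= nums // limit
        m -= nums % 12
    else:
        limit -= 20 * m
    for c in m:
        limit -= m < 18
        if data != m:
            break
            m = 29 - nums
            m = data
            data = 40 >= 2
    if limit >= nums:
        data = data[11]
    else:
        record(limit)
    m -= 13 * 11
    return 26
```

m = m - (5 != limit)

Transformed code:
def shift(m, limit, nums, data):
    m = m - (5 != limit)
    if m != nums:
        return nums
    m = limit
    if m != m:
        data = data - nums // limit
        m = m - nums % 12
    else:
        limit = limit - 20 * m
    for c in m:
        limit = limit - (m < 18)
        if data != m:
            break
    if limit >= nums:
        data = data[11]
    else:
        record(limit)
    m = m - 13 * 11
    return 26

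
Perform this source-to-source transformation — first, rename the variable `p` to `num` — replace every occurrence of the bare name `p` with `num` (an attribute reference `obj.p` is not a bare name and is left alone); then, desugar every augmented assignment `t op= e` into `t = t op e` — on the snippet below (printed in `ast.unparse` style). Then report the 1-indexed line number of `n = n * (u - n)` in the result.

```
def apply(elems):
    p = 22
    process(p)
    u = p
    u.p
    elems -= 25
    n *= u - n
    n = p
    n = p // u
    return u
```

Transformed code:
def apply(elems):
    num = 22
    process(num)
    u = num
    u.p
    elems = elems - 25
    n = n * (u - n)
    n = num
    n = num // u
    return u

7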